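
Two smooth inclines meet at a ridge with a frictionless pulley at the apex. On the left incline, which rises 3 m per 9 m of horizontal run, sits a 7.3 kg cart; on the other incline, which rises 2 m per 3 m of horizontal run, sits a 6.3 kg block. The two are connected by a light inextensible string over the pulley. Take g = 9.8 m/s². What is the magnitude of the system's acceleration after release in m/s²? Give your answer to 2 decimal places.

Resolve each weight along its own incline: the 7.3 kg mass has component 7.3 × 9.8 × sin 18.43° = 22.623 N down its slope, and the 6.3 kg mass has 6.3 × 9.8 × sin 33.69° = 34.247 N down its slope.
The 6.3 kg side's 34.247 N exceeds the other side's 22.623 N, so that mass slides down and the 7.3 kg mass slides up. Taking that direction as positive, Newton's second law for the whole system gives 34.247 − 22.623 = (7.3 + 6.3) a, so a = 11.624 / 13.6 = 0.8547 m/s².

0.85 m/s²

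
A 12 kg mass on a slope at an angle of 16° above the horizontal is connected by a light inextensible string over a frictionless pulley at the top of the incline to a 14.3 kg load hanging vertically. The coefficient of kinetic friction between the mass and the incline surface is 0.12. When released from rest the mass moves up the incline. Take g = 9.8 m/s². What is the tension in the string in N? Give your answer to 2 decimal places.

88.94 N

For the mass on the incline: the weight component along the slope is m₁g sin 16° = 12 × 9.8 × 0.2756 = 32.411 N and the normal force is N = m₁g cos 16° = 113.044 N.
Kinetic friction opposes the mass's motion up the incline: f = μN = 0.12 × 113.044 = 13.565 N acting down the slope.
Newton's second law for the mass (up-slope positive): T − 32.411 − 13.565 = 12 a. For the hanging load (downward positive): 14.3 × 9.8 − T = 14.3 a.
Adding the two equations eliminates T: 94.164 = 26.3 a, so a = 3.5804 m/s².
Then from the hanging load's equation, T = 14.3 × (9.8 − 3.5804) = 88.940 N.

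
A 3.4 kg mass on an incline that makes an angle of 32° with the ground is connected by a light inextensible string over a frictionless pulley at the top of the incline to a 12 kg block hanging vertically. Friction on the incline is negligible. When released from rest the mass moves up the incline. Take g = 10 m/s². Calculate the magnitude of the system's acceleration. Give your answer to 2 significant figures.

6.6 m/s²

For the mass on the incline: the weight component along the slope is m₁g sin 32° = 3.4 × 10 × 0.5299 = 18.017 N and the normal force is N = m₁g cos 32° = 28.834 N.
Newton's second law for the mass (up-slope positive): T − 18.017 = 3.4 a. For the hanging block (downward positive): 12 × 10 − T = 12 a.
Adding the two equations eliminates T: 101.983 = 15.4 a, so a = 6.6223 m/s².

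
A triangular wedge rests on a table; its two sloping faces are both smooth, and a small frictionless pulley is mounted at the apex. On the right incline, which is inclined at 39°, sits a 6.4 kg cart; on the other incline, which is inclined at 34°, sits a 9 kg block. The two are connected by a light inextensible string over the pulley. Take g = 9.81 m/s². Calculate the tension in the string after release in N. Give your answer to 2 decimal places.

Resolve each weight along its own incline: the 6.4 kg mass has component 6.4 × 9.81 × sin 39° = 39.511 N down its slope, and the 9 kg mass has 9 × 9.81 × sin 34° = 49.371 N down its slope.
The 9 kg side's 49.371 N exceeds the other side's 39.511 N, so that mass slides down and the 6.4 kg mass slides up. Taking that direction as positive, Newton's second law for the whole system gives 49.371 − 39.511 = (6.4 + 9) a, so a = 9.860 / 15.4 = 0.6403 m/s².
For the 6.4 kg mass (up-slope positive): T − 39.511 = 6.4 × 0.6403, so T = 43.609 N.

43.61 N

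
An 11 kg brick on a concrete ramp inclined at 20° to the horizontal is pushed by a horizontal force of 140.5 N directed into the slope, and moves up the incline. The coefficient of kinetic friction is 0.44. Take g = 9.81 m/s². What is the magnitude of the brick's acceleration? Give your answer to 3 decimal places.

The horizontal push has components F cos 20° = 140.5 × 0.9397 = 132.028 N up the incline and F sin 20° = 140.5 × 0.3420 = 48.051 N pressing into the surface.
The normal force is therefore N = mg cos 20° + F sin 20° = 101.403 + 48.051 = 149.454 N, and kinetic friction down the slope is μN = 0.44 × 149.454 = 65.760 N.
Along the incline: F cos 20° − mg sin 20° − μN = ma, so 132.028 − 36.905 − 65.760 = 11 a, giving a = 2.6694 m/s².

2.669 m/s²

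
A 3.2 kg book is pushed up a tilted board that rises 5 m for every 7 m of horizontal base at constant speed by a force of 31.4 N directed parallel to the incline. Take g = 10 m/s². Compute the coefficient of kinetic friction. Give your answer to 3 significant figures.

At constant speed ΣF = 0 along the incline. The applied 31.4 N acts up the slope; the weight component mg sin 35.54° = 18.600 N and kinetic friction μN both act down the slope.
So 31.4 = 18.600 + μ × 26.039, giving μ = (31.4 − 18.600) / 26.039 = 0.4916.

0.492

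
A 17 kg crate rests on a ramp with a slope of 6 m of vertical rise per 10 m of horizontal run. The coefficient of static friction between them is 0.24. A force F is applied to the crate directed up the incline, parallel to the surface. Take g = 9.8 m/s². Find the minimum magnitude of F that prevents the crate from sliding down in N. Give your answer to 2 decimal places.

The normal force is N = mg cos 30.96° = 142.858 N. With F at its minimum the crate is on the verge of sliding down, so static friction is at its maximum μ_s N = 0.24 × 142.858 = 34.286 N and acts up the slope.
Equilibrium along the incline: F + μ_s N = mg sin 30.96°, so F = 85.715 − 34.286 = 51.429 N.

51.43 N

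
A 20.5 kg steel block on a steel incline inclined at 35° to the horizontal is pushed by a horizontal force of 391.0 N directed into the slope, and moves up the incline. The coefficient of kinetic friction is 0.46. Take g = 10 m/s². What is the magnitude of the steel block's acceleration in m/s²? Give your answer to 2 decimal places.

The horizontal push has components F cos 35° = 391.0 × 0.8192 = 320.307 N up the incline and F sin 35° = 391.0 × 0.5736 = 224.278 N pressing into the surface.
The normal force is therefore N = mg cos 35° + F sin 35° = 167.936 + 224.278 = 392.214 N, and kinetic friction down the slope is μN = 0.46 × 392.214 = 180.418 N.
Along the incline: F cos 35° − mg sin 35° − μN = ma, so 320.307 − 117.588 − 180.418 = 20.5 a, giving a = 1.0879 m/s².

1.09 m/s²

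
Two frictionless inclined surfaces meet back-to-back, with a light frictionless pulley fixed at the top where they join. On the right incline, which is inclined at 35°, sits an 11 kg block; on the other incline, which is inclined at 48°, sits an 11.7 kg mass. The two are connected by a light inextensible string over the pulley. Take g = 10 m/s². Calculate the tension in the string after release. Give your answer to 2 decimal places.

74.65 N

Resolve each weight along its own incline: the 11 kg mass has component 11 × 10 × sin 35° = 63.093 N down its slope, and the 11.7 kg mass has 11.7 × 10 × sin 48° = 86.948 N down its slope.
The 11.7 kg side's 86.948 N exceeds the other side's 63.093 N, so that mass slides down and the 11 kg mass slides up. Taking that direction as positive, Newton's second law for the whole system gives 86.948 − 63.093 = (11 + 11.7) a, so a = 23.855 / 22.7 = 1.0509 m/s².
For the 11 kg mass (up-slope positive): T − 63.093 = 11 × 1.0509, so T = 74.653 N.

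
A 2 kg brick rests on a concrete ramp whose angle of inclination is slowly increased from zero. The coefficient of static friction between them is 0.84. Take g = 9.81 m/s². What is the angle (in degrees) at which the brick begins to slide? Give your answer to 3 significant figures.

40.0°

At the threshold of sliding, static friction is at its maximum μ_s N and exactly balances the weight component along the incline: mg sin θ = μ_s mg cos θ.
Hence tan θ = μ_s = 0.84, so θ = arctan(0.84) = 40.0303°.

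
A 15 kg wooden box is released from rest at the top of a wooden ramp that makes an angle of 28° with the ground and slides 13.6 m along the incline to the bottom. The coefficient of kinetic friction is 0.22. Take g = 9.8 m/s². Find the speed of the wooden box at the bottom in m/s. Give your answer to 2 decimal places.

8.57 m/s

The weight component along the incline is mg sin 28° = 69.012 N and the normal force is N = mg cos 28° = 129.793 N.
Friction up the slope is f = μN = 0.22 × 129.793 = 28.554 N, so the net downslope force is 69.012 − 28.554 = 40.458 N and a = 40.458 / 15 = 2.6972 m/s².
Starting from rest over a distance of 13.6 m, v² = 2aL = 2 × 2.6972 × 13.6 = 73.3638, so v = 8.5653 m/s.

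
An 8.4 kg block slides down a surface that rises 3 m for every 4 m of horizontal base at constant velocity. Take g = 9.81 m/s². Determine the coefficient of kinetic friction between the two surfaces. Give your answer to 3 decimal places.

0.750

At constant velocity the net force along the incline is zero: mg sin 36.87° = μ mg cos 36.87°.
So μ = tan 36.87° = 0.6000 / 0.8000 = 0.7500.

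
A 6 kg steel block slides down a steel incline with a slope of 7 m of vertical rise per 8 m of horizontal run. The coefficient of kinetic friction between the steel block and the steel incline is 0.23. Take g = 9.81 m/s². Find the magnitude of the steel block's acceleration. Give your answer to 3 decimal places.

Resolving the weight along the incline: the component pulling the steel block down the slope is mg sin 41.19° = 6 × 9.81 × 0.6585 = 38.759 N, and the normal force is N = mg cos 41.19° = 6 × 9.81 × 0.7526 = 44.298 N.
Kinetic friction acts up the slope with magnitude f = μN = 0.23 × 44.298 = 10.189 N.
Net force along the incline is 38.759 − 10.189 = 28.570 N, so a = 28.570 / 6 = 4.7617 m/s².

4.762 m/s²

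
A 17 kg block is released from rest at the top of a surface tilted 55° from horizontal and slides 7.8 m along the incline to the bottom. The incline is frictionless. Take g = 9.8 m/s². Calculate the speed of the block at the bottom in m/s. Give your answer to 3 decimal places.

The weight component along the incline is mg sin 55° = 136.471 N and the normal force is N = mg cos 55° = 95.558 N.
With no friction, a = g sin 55° = 8.0277 m/s².
Starting from rest over a distance of 7.8 m, v² = 2aL = 2 × 8.0277 × 7.8 = 125.2321, so v = 11.1907 m/s.

11.191 m/s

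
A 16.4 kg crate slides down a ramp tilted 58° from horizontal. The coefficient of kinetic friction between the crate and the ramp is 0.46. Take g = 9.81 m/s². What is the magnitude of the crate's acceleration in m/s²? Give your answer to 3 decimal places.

Resolving the weight along the incline: the component pulling the crate down the slope is mg sin 58° = 16.4 × 9.81 × 0.8480 = 136.430 N, and the normal force is N = mg cos 58° = 16.4 × 9.81 × 0.5299 = 85.252 N.
Kinetic friction acts up the slope with magnitude f = μN = 0.46 × 85.252 = 39.216 N.
Net force along the incline is 136.430 − 39.216 = 97.214 N, so a = 97.214 / 16.4 = 5.9277 m/s².

5.928 m/s²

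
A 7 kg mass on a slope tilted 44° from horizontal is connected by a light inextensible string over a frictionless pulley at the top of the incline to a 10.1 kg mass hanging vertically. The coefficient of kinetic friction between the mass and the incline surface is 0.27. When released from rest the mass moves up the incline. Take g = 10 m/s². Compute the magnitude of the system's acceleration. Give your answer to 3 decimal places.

2.268 m/s²

For the mass on the incline: the weight component along the slope is m₁g sin 44° = 7 × 10 × 0.6947 = 48.629 N and the normal force is N = m₁g cos 44° = 50.354 N.
Kinetic friction opposes the mass's motion up the incline: f = μN = 0.27 × 50.354 = 13.596 N acting down the slope.
Newton's second law for the mass (up-slope positive): T − 48.629 − 13.596 = 7 a. For the hanging mass (downward positive): 10.1 × 10 − T = 10.1 a.
Adding the two equations eliminates T: 38.775 = 17.1 a, so a = 2.2675 m/s².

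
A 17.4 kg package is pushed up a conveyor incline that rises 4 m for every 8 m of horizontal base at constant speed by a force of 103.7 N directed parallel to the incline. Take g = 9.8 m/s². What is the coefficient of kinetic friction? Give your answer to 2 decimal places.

At constant speed ΣF = 0 along the incline. The applied 103.7 N acts up the slope; the weight component mg sin 26.57° = 76.259 N and kinetic friction μN both act down the slope.
So 103.7 = 76.259 + μ × 152.518, giving μ = (103.7 − 76.259) / 152.518 = 0.1799.

0.18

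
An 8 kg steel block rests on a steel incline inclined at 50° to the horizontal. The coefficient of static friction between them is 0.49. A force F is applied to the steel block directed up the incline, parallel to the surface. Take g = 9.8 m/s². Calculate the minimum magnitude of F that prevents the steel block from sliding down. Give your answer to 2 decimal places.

The normal force is N = mg cos 50° = 50.395 N. With F at its minimum the steel block is on the verge of sliding down, so static friction is at its maximum μ_s N = 0.49 × 50.395 = 24.694 N and acts up the slope.
Equilibrium along the incline: F + μ_s N = mg sin 50°, so F = 60.058 − 24.694 = 35.364 N.

35.36 N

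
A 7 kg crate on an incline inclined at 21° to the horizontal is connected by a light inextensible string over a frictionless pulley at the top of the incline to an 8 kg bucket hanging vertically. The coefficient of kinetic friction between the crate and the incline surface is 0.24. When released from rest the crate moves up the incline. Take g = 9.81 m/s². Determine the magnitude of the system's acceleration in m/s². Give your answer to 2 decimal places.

For the crate on the incline: the weight component along the slope is m₁g sin 21° = 7 × 9.81 × 0.3584 = 24.611 N and the normal force is N = m₁g cos 21° = 64.109 N.
Kinetic friction opposes the crate's motion up the incline: f = μN = 0.24 × 64.109 = 15.386 N acting down the slope.
Newton's second law for the crate (up-slope positive): T − 24.611 − 15.386 = 7 a. For the hanging bucket (downward positive): 8 × 9.81 − T = 8 a.
Adding the two equations eliminates T: 38.483 = 15 a, so a = 2.5655 m/s².

2.57 m/s²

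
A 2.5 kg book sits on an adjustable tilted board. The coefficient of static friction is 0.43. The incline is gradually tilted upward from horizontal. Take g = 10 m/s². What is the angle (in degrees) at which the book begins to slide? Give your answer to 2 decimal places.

23.27°

At the threshold of sliding, static friction is at its maximum μ_s N and exactly balances the weight component along the incline: mg sin θ = μ_s mg cos θ.
Hence tan θ = μ_s = 0.43, so θ = arctan(0.43) = 23.2677°.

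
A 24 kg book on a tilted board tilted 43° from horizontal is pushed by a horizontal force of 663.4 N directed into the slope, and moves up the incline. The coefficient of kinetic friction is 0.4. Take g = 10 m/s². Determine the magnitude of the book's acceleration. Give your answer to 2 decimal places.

The horizontal push has components F cos 43° = 663.4 × 0.7314 = 485.211 N up the incline and F sin 43° = 663.4 × 0.6820 = 452.439 N pressing into the surface.
The normal force is therefore N = mg cos 43° + F sin 43° = 175.536 + 452.439 = 627.975 N, and kinetic friction down the slope is μN = 0.4 × 627.975 = 251.190 N.
Along the incline: F cos 43° − mg sin 43° − μN = ma, so 485.211 − 163.680 − 251.190 = 24 a, giving a = 2.9309 m/s².

2.93 m/s²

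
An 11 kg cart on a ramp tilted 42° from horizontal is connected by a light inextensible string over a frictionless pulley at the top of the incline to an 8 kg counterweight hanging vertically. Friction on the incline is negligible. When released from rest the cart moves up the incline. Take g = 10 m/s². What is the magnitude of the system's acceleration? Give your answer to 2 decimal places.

0.34 m/s²

For the cart on the incline: the weight component along the slope is m₁g sin 42° = 11 × 10 × 0.6691 = 73.601 N and the normal force is N = m₁g cos 42° = 81.746 N.
Newton's second law for the cart (up-slope positive): T − 73.601 = 11 a. For the hanging counterweight (downward positive): 8 × 10 − T = 8 a.
Adding the two equations eliminates T: 6.399 = 19 a, so a = 0.3368 m/s².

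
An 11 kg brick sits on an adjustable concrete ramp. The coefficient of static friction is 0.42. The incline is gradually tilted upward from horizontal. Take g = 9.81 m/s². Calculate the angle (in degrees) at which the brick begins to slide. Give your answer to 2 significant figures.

23°

At the threshold of sliding, static friction is at its maximum μ_s N and exactly balances the weight component along the incline: mg sin θ = μ_s mg cos θ.
Hence tan θ = μ_s = 0.42, so θ = arctan(0.42) = 22.7824°.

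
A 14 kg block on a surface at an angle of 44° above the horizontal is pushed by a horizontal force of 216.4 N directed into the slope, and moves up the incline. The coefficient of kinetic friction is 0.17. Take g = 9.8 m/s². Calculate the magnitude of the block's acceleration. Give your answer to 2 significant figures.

1.3 m/s²

The horizontal push has components F cos 44° = 216.4 × 0.7193 = 155.657 N up the incline and F sin 44° = 216.4 × 0.6947 = 150.333 N pressing into the surface.
The normal force is therefore N = mg cos 44° + F sin 44° = 98.688 + 150.333 = 249.021 N, and kinetic friction down the slope is μN = 0.17 × 249.021 = 42.334 N.
Along the incline: F cos 44° − mg sin 44° − μN = ma, so 155.657 − 95.313 − 42.334 = 14 a, giving a = 1.2864 m/s².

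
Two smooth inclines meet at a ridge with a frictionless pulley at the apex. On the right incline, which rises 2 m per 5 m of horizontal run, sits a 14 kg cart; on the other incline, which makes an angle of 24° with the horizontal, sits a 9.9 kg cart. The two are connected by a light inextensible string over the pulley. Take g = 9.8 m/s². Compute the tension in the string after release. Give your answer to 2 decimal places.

44.22 N

Resolve each weight along its own incline: the 14 kg mass has component 14 × 9.8 × sin 21.80° = 50.955 N down its slope, and the 9.9 kg mass has 9.9 × 9.8 × sin 24° = 39.462 N down its slope.
The 14 kg side's 50.955 N exceeds the other side's 39.462 N, so that mass slides down and the 9.9 kg mass slides up. Taking that direction as positive, Newton's second law for the whole system gives 50.955 − 39.462 = (14 + 9.9) a, so a = 11.493 / 23.9 = 0.4809 m/s².
For the 9.9 kg mass (up-slope positive): T − 39.462 = 9.9 × 0.4809, so T = 44.223 N.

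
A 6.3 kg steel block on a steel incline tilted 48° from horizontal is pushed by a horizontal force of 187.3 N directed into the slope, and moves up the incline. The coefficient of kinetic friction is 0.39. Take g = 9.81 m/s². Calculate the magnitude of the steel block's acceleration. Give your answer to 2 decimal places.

1.43 m/s²

The horizontal push has components F cos 48° = 187.3 × 0.6691 = 125.322 N up the incline and F sin 48° = 187.3 × 0.7431 = 139.183 N pressing into the surface.
The normal force is therefore N = mg cos 48° + F sin 48° = 41.352 + 139.183 = 180.535 N, and kinetic friction down the slope is μN = 0.39 × 180.535 = 70.409 N.
Along the incline: F cos 48° − mg sin 48° − μN = ma, so 125.322 − 45.926 − 70.409 = 6.3 a, giving a = 1.4265 m/s².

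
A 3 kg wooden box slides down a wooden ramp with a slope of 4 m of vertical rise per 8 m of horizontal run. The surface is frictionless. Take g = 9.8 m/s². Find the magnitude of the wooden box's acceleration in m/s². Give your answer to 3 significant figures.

4.38 m/s²

Resolving the weight along the incline: the component pulling the wooden box down the slope is mg sin 26.57° = 3 × 9.8 × 0.4472 = 13.148 N, and the normal force is N = mg cos 26.57° = 3 × 9.8 × 0.8944 = 26.295 N.
With no friction the net force along the incline is 13.148 N, so a = g sin 26.57° = 13.148 / 3 = 4.3827 m/s².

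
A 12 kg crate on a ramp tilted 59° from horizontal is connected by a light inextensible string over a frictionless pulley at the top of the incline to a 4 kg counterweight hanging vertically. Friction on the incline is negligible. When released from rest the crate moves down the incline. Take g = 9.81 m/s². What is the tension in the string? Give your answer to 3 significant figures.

54.7 N

For the crate on the incline: the weight component along the slope is m₁g sin 59° = 12 × 9.81 × 0.8572 = 100.910 N and the normal force is N = m₁g cos 59° = 60.630 N.
Newton's second law for the crate (down-slope positive): 100.910 − T = 12 a. For the hanging counterweight (upward positive): T − 4 × 9.81 = 4 a.
Adding the two equations eliminates T: 61.670 = 16 a, so a = 3.8544 m/s².
Then from the hanging counterweight's equation, T = 4 × (9.81 + 3.8544) = 54.658 N.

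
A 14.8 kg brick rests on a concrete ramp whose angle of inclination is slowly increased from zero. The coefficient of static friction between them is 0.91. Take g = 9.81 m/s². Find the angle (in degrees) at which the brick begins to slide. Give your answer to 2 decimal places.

At the threshold of sliding, static friction is at its maximum μ_s N and exactly balances the weight component along the incline: mg sin θ = μ_s mg cos θ.
Hence tan θ = μ_s = 0.91, so θ = arctan(0.91) = 42.3022°.

42.30°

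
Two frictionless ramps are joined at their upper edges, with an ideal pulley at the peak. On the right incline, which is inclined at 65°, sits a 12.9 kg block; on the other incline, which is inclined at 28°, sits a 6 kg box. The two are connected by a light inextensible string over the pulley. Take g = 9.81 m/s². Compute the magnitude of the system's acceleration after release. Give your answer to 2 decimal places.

4.61 m/s²

Resolve each weight along its own incline: the 12.9 kg mass has component 12.9 × 9.81 × sin 65° = 114.692 N down its slope, and the 6 kg mass has 6 × 9.81 × sin 28° = 27.633 N down its slope.
The 12.9 kg side's 114.692 N exceeds the other side's 27.633 N, so that mass slides down and the 6 kg mass slides up. Taking that direction as positive, Newton's second law for the whole system gives 114.692 − 27.633 = (12.9 + 6) a, so a = 87.059 / 18.9 = 4.6063 m/s².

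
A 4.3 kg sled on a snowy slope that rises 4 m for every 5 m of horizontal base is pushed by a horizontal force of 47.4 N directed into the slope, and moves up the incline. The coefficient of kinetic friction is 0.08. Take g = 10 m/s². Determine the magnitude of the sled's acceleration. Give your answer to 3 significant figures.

1.19 m/s²

The horizontal push has components F cos 38.66° = 47.4 × 0.7809 = 37.015 N up the incline and F sin 38.66° = 47.4 × 0.6247 = 29.611 N pressing into the surface.
The normal force is therefore N = mg cos 38.66° + F sin 38.66° = 33.579 + 29.611 = 63.190 N, and kinetic friction down the slope is μN = 0.08 × 63.190 = 5.055 N.
Along the incline: F cos 38.66° − mg sin 38.66° − μN = ma, so 37.015 − 26.862 − 5.055 = 4.3 a, giving a = 1.1856 m/s².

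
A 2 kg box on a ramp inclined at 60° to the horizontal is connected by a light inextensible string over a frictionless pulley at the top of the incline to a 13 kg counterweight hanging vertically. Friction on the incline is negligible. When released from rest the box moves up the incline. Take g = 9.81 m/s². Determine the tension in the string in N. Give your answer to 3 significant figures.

31.7 N

For the box on the incline: the weight component along the slope is m₁g sin 60° = 2 × 9.81 × 0.8660 = 16.991 N and the normal force is N = m₁g cos 60° = 9.810 N.
Newton's second law for the box (up-slope positive): T − 16.991 = 2 a. For the hanging counterweight (downward positive): 13 × 9.81 − T = 13 a.
Adding the two equations eliminates T: 110.539 = 15 a, so a = 7.3693 m/s².
Then from the hanging counterweight's equation, T = 13 × (9.81 − 7.3693) = 31.729 N.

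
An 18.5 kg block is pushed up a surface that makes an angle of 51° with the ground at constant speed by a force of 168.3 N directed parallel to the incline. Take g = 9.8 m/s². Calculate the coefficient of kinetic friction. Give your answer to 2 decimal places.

0.24

At constant speed ΣF = 0 along the incline. The applied 168.3 N acts up the slope; the weight component mg sin 51° = 140.897 N and kinetic friction μN both act down the slope.
So 168.3 = 140.897 + μ × 114.096, giving μ = (168.3 − 140.897) / 114.096 = 0.2402.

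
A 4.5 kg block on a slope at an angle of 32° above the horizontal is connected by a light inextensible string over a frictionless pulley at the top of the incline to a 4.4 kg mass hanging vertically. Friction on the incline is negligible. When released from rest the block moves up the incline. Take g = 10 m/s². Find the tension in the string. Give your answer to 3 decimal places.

For the block on the incline: the weight component along the slope is m₁g sin 32° = 4.5 × 10 × 0.5299 = 23.846 N and the normal force is N = m₁g cos 32° = 38.162 N.
Newton's second law for the block (up-slope positive): T − 23.846 = 4.5 a. For the hanging mass (downward positive): 4.4 × 10 − T = 4.4 a.
Adding the two equations eliminates T: 20.154 = 8.9 a, so a = 2.2645 m/s².
Then from the hanging mass's equation, T = 4.4 × (10 − 2.2645) = 34.036 N.

34.036 N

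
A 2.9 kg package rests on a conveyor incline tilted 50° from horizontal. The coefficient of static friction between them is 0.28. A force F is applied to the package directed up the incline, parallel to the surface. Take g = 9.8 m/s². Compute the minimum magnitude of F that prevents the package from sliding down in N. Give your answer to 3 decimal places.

The normal force is N = mg cos 50° = 18.268 N. With F at its minimum the package is on the verge of sliding down, so static friction is at its maximum μ_s N = 0.28 × 18.268 = 5.115 N and acts up the slope.
Equilibrium along the incline: F + μ_s N = mg sin 50°, so F = 21.771 − 5.115 = 16.656 N.

16.656 N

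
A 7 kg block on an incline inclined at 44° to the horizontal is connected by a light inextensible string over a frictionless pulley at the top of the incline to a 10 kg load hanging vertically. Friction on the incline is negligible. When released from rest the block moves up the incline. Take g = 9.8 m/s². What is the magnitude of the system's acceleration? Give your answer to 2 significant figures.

3.0 m/s²

For the block on the incline: the weight component along the slope is m₁g sin 44° = 7 × 9.8 × 0.6947 = 47.656 N and the normal force is N = m₁g cos 44° = 49.347 N.
Newton's second law for the block (up-slope positive): T − 47.656 = 7 a. For the hanging load (downward positive): 10 × 9.8 − T = 10 a.
Adding the two equations eliminates T: 50.344 = 17 a, so a = 2.9614 m/s².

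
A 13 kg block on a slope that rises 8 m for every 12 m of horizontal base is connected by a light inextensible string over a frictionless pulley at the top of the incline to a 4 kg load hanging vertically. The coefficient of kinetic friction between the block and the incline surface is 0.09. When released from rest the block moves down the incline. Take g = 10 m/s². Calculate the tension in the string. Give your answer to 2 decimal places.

45.26 N

For the block on the incline: the weight component along the slope is m₁g sin 33.69° = 13 × 10 × 0.5547 = 72.111 N and the normal force is N = m₁g cos 33.69° = 108.167 N.
Kinetic friction opposes the block's motion down the incline: f = μN = 0.09 × 108.167 = 9.735 N acting up the slope.
Newton's second law for the block (down-slope positive): 72.111 − 9.735 − T = 13 a. For the hanging load (upward positive): T − 4 × 10 = 4 a.
Adding the two equations eliminates T: 22.376 = 17 a, so a = 1.3162 m/s².
Then from the hanging load's equation, T = 4 × (10 + 1.3162) = 45.265 N.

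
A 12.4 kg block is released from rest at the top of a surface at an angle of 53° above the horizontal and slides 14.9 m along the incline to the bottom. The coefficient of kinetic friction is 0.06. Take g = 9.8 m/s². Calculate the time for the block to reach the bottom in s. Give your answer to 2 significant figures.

2.0 s

The weight component along the incline is mg sin 53° = 97.050 N and the normal force is N = mg cos 53° = 73.133 N.
Friction up the slope is f = μN = 0.06 × 73.133 = 4.388 N, so the net downslope force is 97.050 − 4.388 = 92.662 N and a = 92.662 / 12.4 = 7.4727 m/s².
Starting from rest, L = ½at², so t = √(2L/a) = √(2 × 14.9 / 7.4727) = 1.9970 s.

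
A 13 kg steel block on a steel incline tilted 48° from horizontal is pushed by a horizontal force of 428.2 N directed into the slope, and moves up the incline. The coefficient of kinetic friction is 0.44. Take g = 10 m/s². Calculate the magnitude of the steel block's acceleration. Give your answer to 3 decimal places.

0.894 m/s²

The horizontal push has components F cos 48° = 428.2 × 0.6691 = 286.509 N up the incline and F sin 48° = 428.2 × 0.7431 = 318.195 N pressing into the surface.
The normal force is therefore N = mg cos 48° + F sin 48° = 86.983 + 318.195 = 405.178 N, and kinetic friction down the slope is μN = 0.44 × 405.178 = 178.278 N.
Along the incline: F cos 48° − mg sin 48° − μN = ma, so 286.509 − 96.603 − 178.278 = 13 a, giving a = 0.8945 m/s².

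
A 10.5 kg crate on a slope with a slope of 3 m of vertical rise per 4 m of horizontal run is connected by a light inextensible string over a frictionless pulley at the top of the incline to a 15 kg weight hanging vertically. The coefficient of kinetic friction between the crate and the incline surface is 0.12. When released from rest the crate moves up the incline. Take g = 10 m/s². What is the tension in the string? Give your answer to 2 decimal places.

For the crate on the incline: the weight component along the slope is m₁g sin 36.87° = 10.5 × 10 × 0.6000 = 63.000 N and the normal force is N = m₁g cos 36.87° = 84.000 N.
Kinetic friction opposes the crate's motion up the incline: f = μN = 0.12 × 84.000 = 10.080 N acting down the slope.
Newton's second law for the crate (up-slope positive): T − 63.000 − 10.080 = 10.5 a. For the hanging weight (downward positive): 15 × 10 − T = 15 a.
Adding the two equations eliminates T: 76.920 = 25.5 a, so a = 3.0165 m/s².
Then from the hanging weight's equation, T = 15 × (10 − 3.0165) = 104.752 N.

104.75 N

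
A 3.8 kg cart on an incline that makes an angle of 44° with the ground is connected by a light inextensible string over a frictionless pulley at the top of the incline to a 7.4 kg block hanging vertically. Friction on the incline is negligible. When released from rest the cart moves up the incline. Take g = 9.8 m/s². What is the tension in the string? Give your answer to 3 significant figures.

41.7 N

For the cart on the incline: the weight component along the slope is m₁g sin 44° = 3.8 × 9.8 × 0.6947 = 25.871 N and the normal force is N = m₁g cos 44° = 26.788 N.
Newton's second law for the cart (up-slope positive): T − 25.871 = 3.8 a. For the hanging block (downward positive): 7.4 × 9.8 − T = 7.4 a.
Adding the two equations eliminates T: 46.649 = 11.2 a, so a = 4.1651 m/s².
Then from the hanging block's equation, T = 7.4 × (9.8 − 4.1651) = 41.698 N.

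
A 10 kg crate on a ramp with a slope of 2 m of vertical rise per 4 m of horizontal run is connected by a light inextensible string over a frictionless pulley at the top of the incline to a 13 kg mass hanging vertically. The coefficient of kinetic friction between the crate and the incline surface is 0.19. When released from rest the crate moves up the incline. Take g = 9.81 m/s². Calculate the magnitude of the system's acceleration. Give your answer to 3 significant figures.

For the crate on the incline: the weight component along the slope is m₁g sin 26.57° = 10 × 9.81 × 0.4472 = 43.870 N and the normal force is N = m₁g cos 26.57° = 87.743 N.
Kinetic friction opposes the crate's motion up the incline: f = μN = 0.19 × 87.743 = 16.671 N acting down the slope.
Newton's second law for the crate (up-slope positive): T − 43.870 − 16.671 = 10 a. For the hanging mass (downward positive): 13 × 9.81 − T = 13 a.
Adding the two equations eliminates T: 66.989 = 23 a, so a = 2.9126 m/s².

2.91 m/s²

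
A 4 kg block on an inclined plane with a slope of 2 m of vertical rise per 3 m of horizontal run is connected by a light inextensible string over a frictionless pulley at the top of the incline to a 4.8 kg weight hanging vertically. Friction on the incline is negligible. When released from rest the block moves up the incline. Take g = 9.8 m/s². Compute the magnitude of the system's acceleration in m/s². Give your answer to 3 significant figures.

2.87 m/s²

For the block on the incline: the weight component along the slope is m₁g sin 33.69° = 4 × 9.8 × 0.5547 = 21.744 N and the normal force is N = m₁g cos 33.69° = 32.616 N.
Newton's second law for the block (up-slope positive): T − 21.744 = 4 a. For the hanging weight (downward positive): 4.8 × 9.8 − T = 4.8 a.
Adding the two equations eliminates T: 25.296 = 8.8 a, so a = 2.8745 m/s².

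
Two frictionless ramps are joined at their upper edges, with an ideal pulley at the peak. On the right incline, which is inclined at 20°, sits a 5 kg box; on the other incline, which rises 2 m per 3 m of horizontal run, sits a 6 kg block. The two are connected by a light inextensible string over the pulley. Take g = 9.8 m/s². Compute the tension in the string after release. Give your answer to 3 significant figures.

Resolve each weight along its own incline: the 5 kg mass has component 5 × 9.8 × sin 20° = 16.759 N down its slope, and the 6 kg mass has 6 × 9.8 × sin 33.69° = 32.616 N down its slope.
The 6 kg side's 32.616 N exceeds the other side's 16.759 N, so that mass slides down and the 5 kg mass slides up. Taking that direction as positive, Newton's second law for the whole system gives 32.616 − 16.759 = (5 + 6) a, so a = 15.857 / 11 = 1.4415 m/s².
For the 5 kg mass (up-slope positive): T − 16.759 = 5 × 1.4415, so T = 23.966 N.

24.0 N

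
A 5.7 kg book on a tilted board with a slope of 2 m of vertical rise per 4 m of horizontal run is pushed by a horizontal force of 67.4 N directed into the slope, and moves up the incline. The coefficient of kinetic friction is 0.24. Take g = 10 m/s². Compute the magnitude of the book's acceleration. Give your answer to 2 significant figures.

The horizontal push has components F cos 26.57° = 67.4 × 0.8944 = 60.283 N up the incline and F sin 26.57° = 67.4 × 0.4472 = 30.141 N pressing into the surface.
The normal force is therefore N = mg cos 26.57° + F sin 26.57° = 50.981 + 30.141 = 81.122 N, and kinetic friction down the slope is μN = 0.24 × 81.122 = 19.469 N.
Along the incline: F cos 26.57° − mg sin 26.57° − μN = ma, so 60.283 − 25.490 − 19.469 = 5.7 a, giving a = 2.6884 m/s².

2.7 m/s²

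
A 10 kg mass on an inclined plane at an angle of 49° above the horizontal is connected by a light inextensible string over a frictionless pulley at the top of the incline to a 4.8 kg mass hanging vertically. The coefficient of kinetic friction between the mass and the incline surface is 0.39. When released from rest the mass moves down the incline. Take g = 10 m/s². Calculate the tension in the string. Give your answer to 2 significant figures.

For the mass on the incline: the weight component along the slope is m₁g sin 49° = 10 × 10 × 0.7547 = 75.470 N and the normal force is N = m₁g cos 49° = 65.606 N.
Kinetic friction opposes the mass's motion down the incline: f = μN = 0.39 × 65.606 = 25.586 N acting up the slope.
Newton's second law for the mass (down-slope positive): 75.470 − 25.586 − T = 10 a. For the hanging mass (upward positive): T − 4.8 × 10 = 4.8 a.
Adding the two equations eliminates T: 1.884 = 14.8 a, so a = 0.1273 m/s².
Then from the hanging mass's equation, T = 4.8 × (10 + 0.1273) = 48.611 N.

49 N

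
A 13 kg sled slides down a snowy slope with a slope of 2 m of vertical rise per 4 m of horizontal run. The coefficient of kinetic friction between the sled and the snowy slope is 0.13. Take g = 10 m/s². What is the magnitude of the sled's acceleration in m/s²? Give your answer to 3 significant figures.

Resolving the weight along the incline: the component pulling the sled down the slope is mg sin 26.57° = 13 × 10 × 0.4472 = 58.136 N, and the normal force is N = mg cos 26.57° = 13 × 10 × 0.8944 = 116.272 N.
Kinetic friction acts up the slope with magnitude f = μN = 0.13 × 116.272 = 15.115 N.
Net force along the incline is 58.136 − 15.115 = 43.021 N, so a = 43.021 / 13 = 3.3093 m/s².

3.31 m/s²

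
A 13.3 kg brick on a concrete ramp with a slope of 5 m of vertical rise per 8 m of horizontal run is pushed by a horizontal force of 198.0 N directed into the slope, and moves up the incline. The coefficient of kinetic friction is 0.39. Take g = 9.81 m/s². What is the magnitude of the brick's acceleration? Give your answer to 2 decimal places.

1.10 m/s²

The horizontal push has components F cos 32.01° = 198.0 × 0.8480 = 167.904 N up the incline and F sin 32.01° = 198.0 × 0.5300 = 104.940 N pressing into the surface.
The normal force is therefore N = mg cos 32.01° + F sin 32.01° = 110.641 + 104.940 = 215.581 N, and kinetic friction down the slope is μN = 0.39 × 215.581 = 84.077 N.
Along the incline: F cos 32.01° − mg sin 32.01° − μN = ma, so 167.904 − 69.151 − 84.077 = 13.3 a, giving a = 1.1035 m/s².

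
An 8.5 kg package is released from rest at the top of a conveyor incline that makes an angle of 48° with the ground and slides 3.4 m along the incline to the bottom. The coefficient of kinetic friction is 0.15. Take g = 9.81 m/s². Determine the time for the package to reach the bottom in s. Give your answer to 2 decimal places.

1.04 s

The weight component along the incline is mg sin 48° = 61.967 N and the normal force is N = mg cos 48° = 55.795 N.
Friction up the slope is f = μN = 0.15 × 55.795 = 8.369 N, so the net downslope force is 61.967 − 8.369 = 53.598 N and a = 53.598 / 8.5 = 6.3056 m/s².
Starting from rest, L = ½at², so t = √(2L/a) = √(2 × 3.4 / 6.3056) = 1.0385 s.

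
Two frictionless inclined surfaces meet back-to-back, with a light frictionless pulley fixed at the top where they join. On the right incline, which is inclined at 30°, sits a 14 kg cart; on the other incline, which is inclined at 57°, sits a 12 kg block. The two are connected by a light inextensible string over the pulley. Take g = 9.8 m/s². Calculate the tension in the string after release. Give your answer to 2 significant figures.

85 N

Resolve each weight along its own incline: the 14 kg mass has component 14 × 9.8 × sin 30° = 68.600 N down its slope, and the 12 kg mass has 12 × 9.8 × sin 57° = 98.628 N down its slope.
The 12 kg side's 98.628 N exceeds the other side's 68.600 N, so that mass slides down and the 14 kg mass slides up. Taking that direction as positive, Newton's second law for the whole system gives 98.628 − 68.600 = (14 + 12) a, so a = 30.028 / 26 = 1.1549 m/s².
For the 14 kg mass (up-slope positive): T − 68.600 = 14 × 1.1549, so T = 84.769 N.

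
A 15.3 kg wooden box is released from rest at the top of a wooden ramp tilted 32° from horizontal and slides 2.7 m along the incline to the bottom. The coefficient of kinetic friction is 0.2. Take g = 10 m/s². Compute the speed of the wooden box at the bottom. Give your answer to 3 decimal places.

The weight component along the incline is mg sin 32° = 81.078 N and the normal force is N = mg cos 32° = 129.751 N.
Friction up the slope is f = μN = 0.2 × 129.751 = 25.950 N, so the net downslope force is 81.078 − 25.950 = 55.128 N and a = 55.128 / 15.3 = 3.6031 m/s².
Starting from rest over a distance of 2.7 m, v² = 2aL = 2 × 3.6031 × 2.7 = 19.4567, so v = 4.4110 m/s.

4.411 m/s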